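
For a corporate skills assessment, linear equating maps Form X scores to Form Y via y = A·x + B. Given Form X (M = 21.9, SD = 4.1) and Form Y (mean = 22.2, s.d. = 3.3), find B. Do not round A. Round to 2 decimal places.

4.57

A = SD_Y / SD_X = 3.3 / 4.1 = 0.804878
B = M_Y − A·M_X = 22.2 − 0.804878 × 21.9 = 4.57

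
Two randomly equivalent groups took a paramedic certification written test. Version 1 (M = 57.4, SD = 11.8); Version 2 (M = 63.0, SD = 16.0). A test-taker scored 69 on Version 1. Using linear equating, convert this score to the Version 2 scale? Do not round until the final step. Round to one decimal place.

Linear equating: y = (SD_Y/SD_X)(x − M_X) + M_Y
y = (16.0/11.8)(69 − 57.4) + 63.0
y = 1.355932 × 11.6 + 63.0 = 15.7288 + 63.0 = 78.7

78.7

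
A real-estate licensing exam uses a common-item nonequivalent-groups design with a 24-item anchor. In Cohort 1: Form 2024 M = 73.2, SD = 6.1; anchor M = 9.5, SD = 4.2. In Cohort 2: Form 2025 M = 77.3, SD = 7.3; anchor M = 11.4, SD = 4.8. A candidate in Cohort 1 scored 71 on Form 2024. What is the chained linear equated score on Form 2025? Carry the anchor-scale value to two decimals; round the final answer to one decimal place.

Form 2024 → anchor (Cohort 1): v = (4.2/6.1)(71 − 73.2) + 9.5 = 7.99
anchor → Form 2025 (Cohort 2): y = (7.3/4.8)(7.99 − 11.4) + 77.3 = 72.1

72.1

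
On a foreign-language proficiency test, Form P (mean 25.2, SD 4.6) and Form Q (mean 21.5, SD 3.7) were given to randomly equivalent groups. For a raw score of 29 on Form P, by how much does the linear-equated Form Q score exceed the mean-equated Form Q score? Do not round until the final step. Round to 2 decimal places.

-0.74

Mean-equated: 29 + (21.5 − 25.2) = 25.30
Linear-equated: (3.7/4.6)(29 − 25.2) + 21.5 = 24.557
Difference = 24.557 − 25.30 = -0.74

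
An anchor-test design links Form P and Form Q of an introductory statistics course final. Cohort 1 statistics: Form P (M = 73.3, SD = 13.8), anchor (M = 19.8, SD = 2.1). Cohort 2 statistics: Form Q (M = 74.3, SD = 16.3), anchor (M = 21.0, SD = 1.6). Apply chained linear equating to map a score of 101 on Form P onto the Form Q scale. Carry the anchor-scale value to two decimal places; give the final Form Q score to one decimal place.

105.1

Form P → anchor (Cohort 1): v = (2.1/13.8)(101 − 73.3) + 19.8 = 24.02
anchor → Form Q (Cohort 2): y = (16.3/1.6)(24.02 − 21.0) + 74.3 = 105.1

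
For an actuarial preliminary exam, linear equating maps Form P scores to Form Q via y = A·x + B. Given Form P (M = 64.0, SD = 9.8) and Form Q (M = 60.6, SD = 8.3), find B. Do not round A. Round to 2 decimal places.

6.40

A = SD_Y / SD_X = 8.3 / 9.8 = 0.846939
B = M_Y − A·M_X = 60.6 − 0.846939 × 64.0 = 6.40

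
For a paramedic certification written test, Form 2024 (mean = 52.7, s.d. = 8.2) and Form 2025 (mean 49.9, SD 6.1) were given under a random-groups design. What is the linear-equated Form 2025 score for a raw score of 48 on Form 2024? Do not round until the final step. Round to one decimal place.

46.4

Linear equating: y = (SD_Y/SD_X)(x − M_X) + M_Y
y = (6.1/8.2)(48 − 52.7) + 49.9
y = 0.743902 × -4.7 + 49.9 = -3.4963 + 49.9 = 46.4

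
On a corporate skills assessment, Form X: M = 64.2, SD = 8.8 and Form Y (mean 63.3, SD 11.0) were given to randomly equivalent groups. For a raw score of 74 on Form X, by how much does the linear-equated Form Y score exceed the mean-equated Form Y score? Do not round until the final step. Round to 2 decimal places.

Mean-equated: 74 + (63.3 − 64.2) = 73.10
Linear-equated: (11.0/8.8)(74 − 64.2) + 63.3 = 75.550
Difference = 75.550 − 73.10 = 2.45

2.45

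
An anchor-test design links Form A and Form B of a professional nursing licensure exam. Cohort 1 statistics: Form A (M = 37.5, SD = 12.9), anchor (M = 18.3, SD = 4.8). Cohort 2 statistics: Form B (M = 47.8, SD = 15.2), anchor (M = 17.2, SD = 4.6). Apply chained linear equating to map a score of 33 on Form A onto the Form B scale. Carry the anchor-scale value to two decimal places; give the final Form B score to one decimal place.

Form A → anchor (Cohort 1): v = (4.8/12.9)(33 − 37.5) + 18.3 = 16.63
anchor → Form B (Cohort 2): y = (15.2/4.6)(16.63 − 17.2) + 47.8 = 45.9

45.9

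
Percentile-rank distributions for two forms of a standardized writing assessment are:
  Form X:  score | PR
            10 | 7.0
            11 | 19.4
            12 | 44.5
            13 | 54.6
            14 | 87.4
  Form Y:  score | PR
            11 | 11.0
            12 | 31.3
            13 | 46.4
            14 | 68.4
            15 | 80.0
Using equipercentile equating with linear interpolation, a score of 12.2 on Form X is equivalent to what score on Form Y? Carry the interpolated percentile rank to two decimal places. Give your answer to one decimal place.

13.0

PR of 12.2 on Form X: 44.5 + (12.2 − 12)/(13 − 12) × (54.6 − 44.5) = 46.52
On Form Y, PR 46.52 falls between score 13 (PR 46.4) and 14 (PR 68.4).
Interpolate: 13 + (46.52 − 46.4)/(68.4 − 46.4) × (14 − 13) = 13.0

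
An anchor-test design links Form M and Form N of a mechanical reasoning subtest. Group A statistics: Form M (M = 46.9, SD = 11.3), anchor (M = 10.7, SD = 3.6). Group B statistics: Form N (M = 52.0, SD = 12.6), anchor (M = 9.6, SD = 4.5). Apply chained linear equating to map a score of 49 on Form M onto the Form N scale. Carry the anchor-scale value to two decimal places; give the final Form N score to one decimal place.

Form M → anchor (Group A): v = (3.6/11.3)(49 − 46.9) + 10.7 = 11.37
anchor → Form N (Group B): y = (12.6/4.5)(11.37 − 9.6) + 52.0 = 57.0

57.0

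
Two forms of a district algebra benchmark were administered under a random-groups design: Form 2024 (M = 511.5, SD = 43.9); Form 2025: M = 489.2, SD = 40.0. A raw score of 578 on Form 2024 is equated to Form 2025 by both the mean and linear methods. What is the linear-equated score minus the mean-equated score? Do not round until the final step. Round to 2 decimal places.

-5.91

Mean-equated: 578 + (489.2 − 511.5) = 555.70
Linear-equated: (40.0/43.9)(578 − 511.5) + 489.2 = 549.792
Difference = 549.792 − 555.70 = -5.91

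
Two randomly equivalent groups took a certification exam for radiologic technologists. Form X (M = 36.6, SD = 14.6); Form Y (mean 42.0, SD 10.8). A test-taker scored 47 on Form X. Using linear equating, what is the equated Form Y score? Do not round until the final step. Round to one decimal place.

Linear equating: y = (SD_Y/SD_X)(x − M_X) + M_Y
y = (10.8/14.6)(47 − 36.6) + 42.0
y = 0.739726 × 10.4 + 42.0 = 7.6932 + 42.0 = 49.7

49.7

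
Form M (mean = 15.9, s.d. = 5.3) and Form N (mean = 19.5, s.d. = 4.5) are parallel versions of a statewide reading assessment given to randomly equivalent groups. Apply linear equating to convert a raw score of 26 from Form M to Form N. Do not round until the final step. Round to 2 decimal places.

28.08

Linear equating: y = (SD_Y/SD_X)(x − M_X) + M_Y
y = (4.5/5.3)(26 − 15.9) + 19.5
y = 0.849057 × 10.1 + 19.5 = 8.5755 + 19.5 = 28.08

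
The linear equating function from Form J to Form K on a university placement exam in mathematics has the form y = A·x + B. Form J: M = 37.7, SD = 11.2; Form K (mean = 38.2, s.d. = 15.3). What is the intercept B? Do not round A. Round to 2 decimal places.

-13.30

A = SD_Y / SD_X = 15.3 / 11.2 = 1.366071
B = M_Y − A·M_X = 38.2 − 1.366071 × 37.7 = -13.30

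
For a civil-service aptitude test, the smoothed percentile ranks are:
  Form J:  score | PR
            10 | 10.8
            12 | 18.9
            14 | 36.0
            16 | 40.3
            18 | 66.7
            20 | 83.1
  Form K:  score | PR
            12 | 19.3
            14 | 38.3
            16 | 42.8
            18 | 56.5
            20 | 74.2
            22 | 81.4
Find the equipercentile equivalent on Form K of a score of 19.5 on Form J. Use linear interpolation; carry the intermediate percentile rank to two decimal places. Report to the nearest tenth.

PR of 19.5 on Form J: 66.7 + (19.5 − 18)/(20 − 18) × (83.1 − 66.7) = 79.00
On Form K, PR 79.00 falls between score 20 (PR 74.2) and 22 (PR 81.4).
Interpolate: 20 + (79.00 − 74.2)/(81.4 − 74.2) × (22 − 20) = 21.3

21.3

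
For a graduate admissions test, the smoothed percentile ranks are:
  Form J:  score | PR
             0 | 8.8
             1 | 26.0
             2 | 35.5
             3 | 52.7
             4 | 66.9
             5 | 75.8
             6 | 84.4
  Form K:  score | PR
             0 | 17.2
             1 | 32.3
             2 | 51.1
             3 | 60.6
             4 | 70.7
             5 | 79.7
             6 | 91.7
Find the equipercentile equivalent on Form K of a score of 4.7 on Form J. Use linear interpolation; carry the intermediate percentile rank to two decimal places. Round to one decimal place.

4.3

PR of 4.7 on Form J: 66.9 + (4.7 − 4)/(5 − 4) × (75.8 − 66.9) = 73.13
On Form K, PR 73.13 falls between score 4 (PR 70.7) and 5 (PR 79.7).
Interpolate: 4 + (73.13 − 70.7)/(79.7 − 70.7) × (5 − 4) = 4.3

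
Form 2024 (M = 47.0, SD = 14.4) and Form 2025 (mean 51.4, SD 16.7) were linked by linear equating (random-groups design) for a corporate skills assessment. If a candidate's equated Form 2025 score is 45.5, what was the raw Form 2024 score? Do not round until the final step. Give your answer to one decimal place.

Invert y = (SD_Y/SD_X)(x − M_X) + M_Y:
x = (SD_X/SD_Y)(y − M_Y) + M_X = (14.4/16.7)(45.5 − 51.4) + 47.0
x = 0.862275 × -5.900 + 47.0 = 41.9

41.9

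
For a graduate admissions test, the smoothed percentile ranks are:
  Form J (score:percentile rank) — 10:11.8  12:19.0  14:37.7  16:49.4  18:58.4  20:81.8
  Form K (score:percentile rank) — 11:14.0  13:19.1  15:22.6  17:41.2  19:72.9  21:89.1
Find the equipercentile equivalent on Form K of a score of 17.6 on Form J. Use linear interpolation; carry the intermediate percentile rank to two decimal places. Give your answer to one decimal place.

PR of 17.6 on Form J: 49.4 + (17.6 − 16)/(18 − 16) × (58.4 − 49.4) = 56.60
On Form K, PR 56.60 falls between score 17 (PR 41.2) and 19 (PR 72.9).
Interpolate: 17 + (56.60 − 41.2)/(72.9 − 41.2) × (19 − 17) = 18.0

18.0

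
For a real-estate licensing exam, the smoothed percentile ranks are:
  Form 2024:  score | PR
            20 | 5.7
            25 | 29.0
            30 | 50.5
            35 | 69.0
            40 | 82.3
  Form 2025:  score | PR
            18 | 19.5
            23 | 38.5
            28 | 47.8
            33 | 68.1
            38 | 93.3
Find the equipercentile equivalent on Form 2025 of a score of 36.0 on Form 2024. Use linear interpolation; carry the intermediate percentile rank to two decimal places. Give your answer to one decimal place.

33.7

PR of 36.0 on Form 2024: 69.0 + (36.0 − 35)/(40 − 35) × (82.3 − 69.0) = 71.66
On Form 2025, PR 71.66 falls between score 33 (PR 68.1) and 38 (PR 93.3).
Interpolate: 33 + (71.66 − 68.1)/(93.3 − 68.1) × (38 − 33) = 33.7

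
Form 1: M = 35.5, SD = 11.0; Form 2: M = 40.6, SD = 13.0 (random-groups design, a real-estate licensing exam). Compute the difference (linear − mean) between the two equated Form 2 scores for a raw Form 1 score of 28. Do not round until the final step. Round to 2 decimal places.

-1.36

Mean-equated: 28 + (40.6 − 35.5) = 33.10
Linear-equated: (13.0/11.0)(28 − 35.5) + 40.6 = 31.736
Difference = 31.736 − 33.10 = -1.36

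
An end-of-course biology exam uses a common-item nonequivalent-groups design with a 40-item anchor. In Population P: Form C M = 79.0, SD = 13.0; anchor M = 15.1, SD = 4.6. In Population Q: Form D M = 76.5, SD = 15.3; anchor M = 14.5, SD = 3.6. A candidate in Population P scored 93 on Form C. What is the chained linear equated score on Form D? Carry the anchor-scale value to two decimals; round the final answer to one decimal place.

100.1

Form C → anchor (Population P): v = (4.6/13.0)(93 − 79.0) + 15.1 = 20.05
anchor → Form D (Population Q): y = (15.3/3.6)(20.05 − 14.5) + 76.5 = 100.1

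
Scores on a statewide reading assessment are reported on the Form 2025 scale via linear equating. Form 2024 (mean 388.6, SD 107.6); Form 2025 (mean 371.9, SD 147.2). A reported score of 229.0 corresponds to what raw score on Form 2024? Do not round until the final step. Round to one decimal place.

284.1

Invert y = (SD_Y/SD_X)(x − M_X) + M_Y:
x = (SD_X/SD_Y)(y − M_Y) + M_X = (107.6/147.2)(229.0 − 371.9) + 388.6
x = 0.730978 × -142.900 + 388.6 = 284.1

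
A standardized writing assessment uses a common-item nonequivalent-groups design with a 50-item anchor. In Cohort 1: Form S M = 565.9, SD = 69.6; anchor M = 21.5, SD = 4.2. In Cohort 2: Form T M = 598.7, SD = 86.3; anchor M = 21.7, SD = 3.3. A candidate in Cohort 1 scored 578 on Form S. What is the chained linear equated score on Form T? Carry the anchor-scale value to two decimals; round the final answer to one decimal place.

Form S → anchor (Cohort 1): v = (4.2/69.6)(578 − 565.9) + 21.5 = 22.23
anchor → Form T (Cohort 2): y = (86.3/3.3)(22.23 − 21.7) + 598.7 = 612.6

612.6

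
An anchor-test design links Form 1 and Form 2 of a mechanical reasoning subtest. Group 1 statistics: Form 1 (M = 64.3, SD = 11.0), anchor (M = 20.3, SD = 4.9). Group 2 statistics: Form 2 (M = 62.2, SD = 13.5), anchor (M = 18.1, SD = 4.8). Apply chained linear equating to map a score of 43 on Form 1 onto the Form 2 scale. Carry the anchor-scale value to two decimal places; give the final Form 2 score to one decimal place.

Form 1 → anchor (Group 1): v = (4.9/11.0)(43 − 64.3) + 20.3 = 10.81
anchor → Form 2 (Group 2): y = (13.5/4.8)(10.81 − 18.1) + 62.2 = 41.7

41.7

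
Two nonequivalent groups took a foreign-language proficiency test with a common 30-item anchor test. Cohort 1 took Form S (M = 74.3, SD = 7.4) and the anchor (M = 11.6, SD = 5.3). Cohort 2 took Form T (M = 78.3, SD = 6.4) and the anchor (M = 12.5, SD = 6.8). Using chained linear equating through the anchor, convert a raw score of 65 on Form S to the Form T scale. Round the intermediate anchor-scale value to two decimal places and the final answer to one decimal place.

Form S → anchor (Cohort 1): v = (5.3/7.4)(65 − 74.3) + 11.6 = 4.94
anchor → Form T (Cohort 2): y = (6.4/6.8)(4.94 − 12.5) + 78.3 = 71.2

71.2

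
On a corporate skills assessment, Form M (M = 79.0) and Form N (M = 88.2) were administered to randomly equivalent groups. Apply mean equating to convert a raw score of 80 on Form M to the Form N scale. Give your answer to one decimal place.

89.2

Mean equating: y = x + (M_Y − M_X) = 80 + (88.2 − 79.0) = 89.2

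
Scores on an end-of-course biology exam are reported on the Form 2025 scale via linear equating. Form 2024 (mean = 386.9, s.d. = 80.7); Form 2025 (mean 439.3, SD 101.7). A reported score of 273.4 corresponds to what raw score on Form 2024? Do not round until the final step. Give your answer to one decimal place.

255.3

Invert y = (SD_Y/SD_X)(x − M_X) + M_Y:
x = (SD_X/SD_Y)(y − M_Y) + M_X = (80.7/101.7)(273.4 − 439.3) + 386.9
x = 0.793510 × -165.900 + 386.9 = 255.3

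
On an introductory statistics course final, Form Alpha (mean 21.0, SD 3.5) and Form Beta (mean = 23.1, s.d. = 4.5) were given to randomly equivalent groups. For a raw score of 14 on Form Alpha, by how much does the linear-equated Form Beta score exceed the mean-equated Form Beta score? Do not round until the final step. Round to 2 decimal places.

-2.00

Mean-equated: 14 + (23.1 − 21.0) = 16.10
Linear-equated: (4.5/3.5)(14 − 21.0) + 23.1 = 14.100
Difference = 14.100 − 16.10 = -2.00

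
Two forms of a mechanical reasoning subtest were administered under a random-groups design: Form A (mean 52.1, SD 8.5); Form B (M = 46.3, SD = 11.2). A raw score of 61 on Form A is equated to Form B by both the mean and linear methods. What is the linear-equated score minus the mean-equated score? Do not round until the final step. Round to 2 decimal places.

Mean-equated: 61 + (46.3 − 52.1) = 55.20
Linear-equated: (11.2/8.5)(61 − 52.1) + 46.3 = 58.027
Difference = 58.027 − 55.20 = 2.83

2.83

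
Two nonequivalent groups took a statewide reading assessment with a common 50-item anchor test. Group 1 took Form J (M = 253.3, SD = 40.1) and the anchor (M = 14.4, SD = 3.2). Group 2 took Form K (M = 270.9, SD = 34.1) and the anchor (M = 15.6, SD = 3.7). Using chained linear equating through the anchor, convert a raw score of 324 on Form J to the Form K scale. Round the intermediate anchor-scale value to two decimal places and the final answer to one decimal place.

311.8

Form J → anchor (Group 1): v = (3.2/40.1)(324 − 253.3) + 14.4 = 20.04
anchor → Form K (Group 2): y = (34.1/3.7)(20.04 − 15.6) + 270.9 = 311.8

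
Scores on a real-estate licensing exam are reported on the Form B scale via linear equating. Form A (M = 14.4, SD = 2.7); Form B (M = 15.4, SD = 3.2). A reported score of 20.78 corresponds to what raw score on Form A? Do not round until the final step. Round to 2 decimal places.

18.94

Invert y = (SD_Y/SD_X)(x − M_X) + M_Y:
x = (SD_X/SD_Y)(y − M_Y) + M_X = (2.7/3.2)(20.78 − 15.4) + 14.4
x = 0.843750 × 5.380 + 14.4 = 18.94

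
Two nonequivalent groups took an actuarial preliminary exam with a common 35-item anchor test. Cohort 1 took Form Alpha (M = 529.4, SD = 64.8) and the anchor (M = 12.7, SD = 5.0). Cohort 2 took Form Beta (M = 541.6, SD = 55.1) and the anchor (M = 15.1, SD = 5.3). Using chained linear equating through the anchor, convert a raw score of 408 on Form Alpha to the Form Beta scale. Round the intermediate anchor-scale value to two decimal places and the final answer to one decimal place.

Form Alpha → anchor (Cohort 1): v = (5.0/64.8)(408 − 529.4) + 12.7 = 3.33
anchor → Form Beta (Cohort 2): y = (55.1/5.3)(3.33 − 15.1) + 541.6 = 419.2

419.2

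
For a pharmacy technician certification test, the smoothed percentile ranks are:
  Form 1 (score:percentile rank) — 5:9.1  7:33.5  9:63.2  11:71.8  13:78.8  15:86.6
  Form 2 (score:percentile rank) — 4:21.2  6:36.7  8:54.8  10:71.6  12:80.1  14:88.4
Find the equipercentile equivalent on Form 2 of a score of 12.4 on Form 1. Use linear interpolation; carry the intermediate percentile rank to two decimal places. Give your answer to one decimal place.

11.2

PR of 12.4 on Form 1: 71.8 + (12.4 − 11)/(13 − 11) × (78.8 − 71.8) = 76.70
On Form 2, PR 76.70 falls between score 10 (PR 71.6) and 12 (PR 80.1).
Interpolate: 10 + (76.70 − 71.6)/(80.1 − 71.6) × (12 − 10) = 11.2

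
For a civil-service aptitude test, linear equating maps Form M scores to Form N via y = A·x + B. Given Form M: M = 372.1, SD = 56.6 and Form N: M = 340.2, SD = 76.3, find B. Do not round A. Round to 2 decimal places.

A = SD_Y / SD_X = 76.3 / 56.6 = 1.348057
B = M_Y − A·M_X = 340.2 − 1.348057 × 372.1 = -161.41

-161.41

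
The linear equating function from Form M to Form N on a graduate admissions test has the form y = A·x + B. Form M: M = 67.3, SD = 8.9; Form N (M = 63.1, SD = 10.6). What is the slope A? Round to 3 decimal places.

1.191

A = SD_Y / SD_X = 10.6 / 8.9 = 1.191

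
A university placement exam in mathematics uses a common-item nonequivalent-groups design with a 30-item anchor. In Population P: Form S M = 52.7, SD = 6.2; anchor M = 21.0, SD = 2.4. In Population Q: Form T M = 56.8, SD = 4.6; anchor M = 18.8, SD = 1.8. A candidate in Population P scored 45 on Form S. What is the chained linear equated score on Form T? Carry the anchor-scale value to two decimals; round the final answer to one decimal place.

Form S → anchor (Population P): v = (2.4/6.2)(45 − 52.7) + 21.0 = 18.02
anchor → Form T (Population Q): y = (4.6/1.8)(18.02 − 18.8) + 56.8 = 54.8

54.8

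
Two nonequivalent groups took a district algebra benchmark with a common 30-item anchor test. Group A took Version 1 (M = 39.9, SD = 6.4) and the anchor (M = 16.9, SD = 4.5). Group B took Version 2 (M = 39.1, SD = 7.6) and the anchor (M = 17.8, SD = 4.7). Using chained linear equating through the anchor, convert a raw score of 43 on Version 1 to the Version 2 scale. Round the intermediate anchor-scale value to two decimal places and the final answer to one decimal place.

41.2

Version 1 → anchor (Group A): v = (4.5/6.4)(43 − 39.9) + 16.9 = 19.08
anchor → Version 2 (Group B): y = (7.6/4.7)(19.08 − 17.8) + 39.1 = 41.2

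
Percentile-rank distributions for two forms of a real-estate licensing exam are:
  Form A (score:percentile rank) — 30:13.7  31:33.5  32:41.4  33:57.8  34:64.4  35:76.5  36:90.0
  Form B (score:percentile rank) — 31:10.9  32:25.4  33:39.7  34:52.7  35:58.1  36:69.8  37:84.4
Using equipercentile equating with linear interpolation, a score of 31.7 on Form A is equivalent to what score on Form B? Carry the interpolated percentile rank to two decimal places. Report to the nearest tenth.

33.0

PR of 31.7 on Form A: 33.5 + (31.7 − 31)/(32 − 31) × (41.4 − 33.5) = 39.03
On Form B, PR 39.03 falls between score 32 (PR 25.4) and 33 (PR 39.7).
Interpolate: 32 + (39.03 − 25.4)/(39.7 − 25.4) × (33 − 32) = 33.0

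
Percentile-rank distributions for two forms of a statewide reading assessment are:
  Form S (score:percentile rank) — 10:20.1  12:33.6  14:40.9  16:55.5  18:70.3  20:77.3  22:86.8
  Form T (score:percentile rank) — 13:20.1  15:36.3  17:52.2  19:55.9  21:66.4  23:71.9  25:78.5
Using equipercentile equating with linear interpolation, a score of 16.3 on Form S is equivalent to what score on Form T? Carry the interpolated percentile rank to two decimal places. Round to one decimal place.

PR of 16.3 on Form S: 55.5 + (16.3 − 16)/(18 − 16) × (70.3 − 55.5) = 57.72
On Form T, PR 57.72 falls between score 19 (PR 55.9) and 21 (PR 66.4).
Interpolate: 19 + (57.72 − 55.9)/(66.4 − 55.9) × (21 − 19) = 19.3

19.3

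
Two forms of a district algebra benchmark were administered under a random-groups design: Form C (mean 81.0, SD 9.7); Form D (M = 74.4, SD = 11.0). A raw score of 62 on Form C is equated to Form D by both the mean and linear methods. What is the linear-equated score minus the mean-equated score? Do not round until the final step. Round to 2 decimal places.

Mean-equated: 62 + (74.4 − 81.0) = 55.40
Linear-equated: (11.0/9.7)(62 − 81.0) + 74.4 = 52.854
Difference = 52.854 − 55.40 = -2.55

-2.55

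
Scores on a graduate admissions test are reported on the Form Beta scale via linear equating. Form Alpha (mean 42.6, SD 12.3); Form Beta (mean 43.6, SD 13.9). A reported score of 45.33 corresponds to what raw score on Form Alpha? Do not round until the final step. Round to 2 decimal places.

Invert y = (SD_Y/SD_X)(x − M_X) + M_Y:
x = (SD_X/SD_Y)(y − M_Y) + M_X = (12.3/13.9)(45.33 − 43.6) + 42.6
x = 0.884892 × 1.730 + 42.6 = 44.13

44.13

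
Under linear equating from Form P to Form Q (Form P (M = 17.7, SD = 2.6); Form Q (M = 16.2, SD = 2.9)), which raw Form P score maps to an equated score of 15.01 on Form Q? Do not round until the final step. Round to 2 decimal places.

16.63

Invert y = (SD_Y/SD_X)(x − M_X) + M_Y:
x = (SD_X/SD_Y)(y − M_Y) + M_X = (2.6/2.9)(15.01 − 16.2) + 17.7
x = 0.896552 × -1.190 + 17.7 = 16.63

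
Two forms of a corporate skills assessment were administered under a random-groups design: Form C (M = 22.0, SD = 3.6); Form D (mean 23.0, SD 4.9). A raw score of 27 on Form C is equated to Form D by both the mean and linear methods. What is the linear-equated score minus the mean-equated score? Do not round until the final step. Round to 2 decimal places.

1.81

Mean-equated: 27 + (23.0 − 22.0) = 28.00
Linear-equated: (4.9/3.6)(27 − 22.0) + 23.0 = 29.806
Difference = 29.806 − 28.00 = 1.81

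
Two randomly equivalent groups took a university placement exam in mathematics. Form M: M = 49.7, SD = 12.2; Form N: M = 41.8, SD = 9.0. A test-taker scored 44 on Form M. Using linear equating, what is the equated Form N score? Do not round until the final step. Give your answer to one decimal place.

37.6

Linear equating: y = (SD_Y/SD_X)(x − M_X) + M_Y
y = (9.0/12.2)(44 − 49.7) + 41.8
y = 0.737705 × -5.7 + 41.8 = -4.2049 + 41.8 = 37.6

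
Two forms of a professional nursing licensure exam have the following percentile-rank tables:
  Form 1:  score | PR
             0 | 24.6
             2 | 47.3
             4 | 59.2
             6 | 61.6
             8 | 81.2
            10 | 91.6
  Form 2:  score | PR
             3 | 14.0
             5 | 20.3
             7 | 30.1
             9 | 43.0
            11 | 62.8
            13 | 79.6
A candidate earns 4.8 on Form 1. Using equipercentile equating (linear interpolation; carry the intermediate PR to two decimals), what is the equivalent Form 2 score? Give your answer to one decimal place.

PR of 4.8 on Form 1: 59.2 + (4.8 − 4)/(6 − 4) × (61.6 − 59.2) = 60.16
On Form 2, PR 60.16 falls between score 9 (PR 43.0) and 11 (PR 62.8).
Interpolate: 9 + (60.16 − 43.0)/(62.8 − 43.0) × (11 − 9) = 10.7

10.7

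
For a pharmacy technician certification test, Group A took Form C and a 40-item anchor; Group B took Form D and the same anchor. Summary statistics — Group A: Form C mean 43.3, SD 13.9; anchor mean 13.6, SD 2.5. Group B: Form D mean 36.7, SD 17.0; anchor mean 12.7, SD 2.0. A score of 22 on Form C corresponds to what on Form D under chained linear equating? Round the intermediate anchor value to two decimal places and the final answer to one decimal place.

Form C → anchor (Group A): v = (2.5/13.9)(22 − 43.3) + 13.6 = 9.77
anchor → Form D (Group B): y = (17.0/2.0)(9.77 − 12.7) + 36.7 = 11.8

11.8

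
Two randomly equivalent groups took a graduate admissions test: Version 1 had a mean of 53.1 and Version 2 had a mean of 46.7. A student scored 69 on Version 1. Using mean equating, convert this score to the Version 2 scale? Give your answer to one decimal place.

Mean equating: y = x + (M_Y − M_X) = 69 + (46.7 − 53.1) = 62.6

62.6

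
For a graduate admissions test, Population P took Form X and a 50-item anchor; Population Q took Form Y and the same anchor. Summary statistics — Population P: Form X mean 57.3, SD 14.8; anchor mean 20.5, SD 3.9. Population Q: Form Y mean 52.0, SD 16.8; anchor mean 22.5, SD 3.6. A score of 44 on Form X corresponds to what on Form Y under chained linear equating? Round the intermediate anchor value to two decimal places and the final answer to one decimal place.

26.3

Form X → anchor (Population P): v = (3.9/14.8)(44 − 57.3) + 20.5 = 17.00
anchor → Form Y (Population Q): y = (16.8/3.6)(17.00 − 22.5) + 52.0 = 26.3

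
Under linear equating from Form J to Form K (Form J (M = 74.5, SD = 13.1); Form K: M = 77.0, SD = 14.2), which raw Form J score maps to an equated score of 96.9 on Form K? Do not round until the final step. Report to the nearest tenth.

Invert y = (SD_Y/SD_X)(x − M_X) + M_Y:
x = (SD_X/SD_Y)(y − M_Y) + M_X = (13.1/14.2)(96.9 − 77.0) + 74.5
x = 0.922535 × 19.900 + 74.5 = 92.9

92.9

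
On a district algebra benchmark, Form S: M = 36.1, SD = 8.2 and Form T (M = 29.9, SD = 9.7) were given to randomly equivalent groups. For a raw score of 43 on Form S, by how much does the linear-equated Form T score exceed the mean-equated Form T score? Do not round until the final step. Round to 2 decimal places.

1.26

Mean-equated: 43 + (29.9 − 36.1) = 36.80
Linear-equated: (9.7/8.2)(43 − 36.1) + 29.9 = 38.062
Difference = 38.062 − 36.80 = 1.26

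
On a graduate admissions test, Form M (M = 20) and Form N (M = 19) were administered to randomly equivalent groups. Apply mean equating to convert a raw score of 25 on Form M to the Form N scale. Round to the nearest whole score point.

Mean equating: y = x + (M_Y − M_X) = 25 + (19 − 20) = 24

24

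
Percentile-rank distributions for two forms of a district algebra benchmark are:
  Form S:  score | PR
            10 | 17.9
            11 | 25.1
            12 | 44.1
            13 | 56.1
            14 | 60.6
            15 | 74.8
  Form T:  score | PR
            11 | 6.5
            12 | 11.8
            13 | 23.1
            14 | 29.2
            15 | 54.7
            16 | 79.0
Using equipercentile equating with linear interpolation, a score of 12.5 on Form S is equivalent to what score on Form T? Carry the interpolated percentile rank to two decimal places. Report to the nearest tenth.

PR of 12.5 on Form S: 44.1 + (12.5 − 12)/(13 − 12) × (56.1 − 44.1) = 50.10
On Form T, PR 50.10 falls between score 14 (PR 29.2) and 15 (PR 54.7).
Interpolate: 14 + (50.10 − 29.2)/(54.7 − 29.2) × (15 − 14) = 14.8

14.8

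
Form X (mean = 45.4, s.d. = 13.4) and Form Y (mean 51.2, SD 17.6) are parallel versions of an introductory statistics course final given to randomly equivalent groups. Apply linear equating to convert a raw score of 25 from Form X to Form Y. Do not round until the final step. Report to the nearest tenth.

24.4

Linear equating: y = (SD_Y/SD_X)(x − M_X) + M_Y
y = (17.6/13.4)(25 − 45.4) + 51.2
y = 1.313433 × -20.4 + 51.2 = -26.7940 + 51.2 = 24.4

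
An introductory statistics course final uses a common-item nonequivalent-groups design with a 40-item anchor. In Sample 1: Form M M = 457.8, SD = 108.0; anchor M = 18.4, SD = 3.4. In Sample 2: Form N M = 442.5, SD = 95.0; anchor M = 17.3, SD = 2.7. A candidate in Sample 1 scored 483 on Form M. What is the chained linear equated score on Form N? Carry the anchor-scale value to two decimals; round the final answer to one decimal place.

Form M → anchor (Sample 1): v = (3.4/108.0)(483 − 457.8) + 18.4 = 19.19
anchor → Form N (Sample 2): y = (95.0/2.7)(19.19 − 17.3) + 442.5 = 509.0

509.0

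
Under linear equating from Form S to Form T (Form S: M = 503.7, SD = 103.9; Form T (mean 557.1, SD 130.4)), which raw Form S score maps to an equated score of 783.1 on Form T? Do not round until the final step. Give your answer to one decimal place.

683.8

Invert y = (SD_Y/SD_X)(x − M_X) + M_Y:
x = (SD_X/SD_Y)(y − M_Y) + M_X = (103.9/130.4)(783.1 − 557.1) + 503.7
x = 0.796779 × 226.000 + 503.7 = 683.8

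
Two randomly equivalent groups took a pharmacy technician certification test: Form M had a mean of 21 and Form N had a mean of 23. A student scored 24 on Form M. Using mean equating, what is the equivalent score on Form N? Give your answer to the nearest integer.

26

Mean equating: y = x + (M_Y − M_X) = 24 + (23 − 21) = 26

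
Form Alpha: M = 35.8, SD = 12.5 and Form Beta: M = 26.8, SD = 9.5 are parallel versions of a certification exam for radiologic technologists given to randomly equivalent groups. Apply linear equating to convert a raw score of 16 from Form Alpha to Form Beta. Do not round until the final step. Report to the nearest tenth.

11.8

Linear equating: y = (SD_Y/SD_X)(x − M_X) + M_Y
y = (9.5/12.5)(16 − 35.8) + 26.8
y = 0.760000 × -19.8 + 26.8 = -15.0480 + 26.8 = 11.8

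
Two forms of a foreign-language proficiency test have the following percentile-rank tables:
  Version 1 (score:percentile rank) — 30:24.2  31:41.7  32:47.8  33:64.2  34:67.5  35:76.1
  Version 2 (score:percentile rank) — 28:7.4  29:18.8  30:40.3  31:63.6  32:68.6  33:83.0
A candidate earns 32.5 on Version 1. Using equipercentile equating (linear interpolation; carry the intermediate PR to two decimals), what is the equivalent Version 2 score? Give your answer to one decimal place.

PR of 32.5 on Version 1: 47.8 + (32.5 − 32)/(33 − 32) × (64.2 − 47.8) = 56.00
On Version 2, PR 56.00 falls between score 30 (PR 40.3) and 31 (PR 63.6).
Interpolate: 30 + (56.00 − 40.3)/(63.6 − 40.3) × (31 − 30) = 30.7

30.7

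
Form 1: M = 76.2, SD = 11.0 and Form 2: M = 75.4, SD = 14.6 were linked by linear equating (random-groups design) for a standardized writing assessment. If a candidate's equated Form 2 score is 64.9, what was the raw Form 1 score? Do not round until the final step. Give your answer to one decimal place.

Invert y = (SD_Y/SD_X)(x − M_X) + M_Y:
x = (SD_X/SD_Y)(y − M_Y) + M_X = (11.0/14.6)(64.9 − 75.4) + 76.2
x = 0.753425 × -10.500 + 76.2 = 68.3

68.3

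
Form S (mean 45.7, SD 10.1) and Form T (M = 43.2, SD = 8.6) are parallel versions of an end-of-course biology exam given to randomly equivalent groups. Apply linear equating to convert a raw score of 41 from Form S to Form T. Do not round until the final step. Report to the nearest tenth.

Linear equating: y = (SD_Y/SD_X)(x − M_X) + M_Y
y = (8.6/10.1)(41 − 45.7) + 43.2
y = 0.851485 × -4.7 + 43.2 = -4.0020 + 43.2 = 39.2

39.2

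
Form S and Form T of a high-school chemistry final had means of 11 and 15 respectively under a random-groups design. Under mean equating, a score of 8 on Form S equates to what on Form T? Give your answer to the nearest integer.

Mean equating: y = x + (M_Y − M_X) = 8 + (15 − 11) = 12

12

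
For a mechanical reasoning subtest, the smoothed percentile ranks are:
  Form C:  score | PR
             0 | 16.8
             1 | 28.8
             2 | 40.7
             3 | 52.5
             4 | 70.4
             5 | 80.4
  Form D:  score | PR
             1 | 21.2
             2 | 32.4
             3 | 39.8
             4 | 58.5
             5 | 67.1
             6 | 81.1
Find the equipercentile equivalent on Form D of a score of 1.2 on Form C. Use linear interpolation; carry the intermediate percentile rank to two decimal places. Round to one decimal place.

PR of 1.2 on Form C: 28.8 + (1.2 − 1)/(2 − 1) × (40.7 − 28.8) = 31.18
On Form D, PR 31.18 falls between score 1 (PR 21.2) and 2 (PR 32.4).
Interpolate: 1 + (31.18 − 21.2)/(32.4 − 21.2) × (2 − 1) = 1.9

1.9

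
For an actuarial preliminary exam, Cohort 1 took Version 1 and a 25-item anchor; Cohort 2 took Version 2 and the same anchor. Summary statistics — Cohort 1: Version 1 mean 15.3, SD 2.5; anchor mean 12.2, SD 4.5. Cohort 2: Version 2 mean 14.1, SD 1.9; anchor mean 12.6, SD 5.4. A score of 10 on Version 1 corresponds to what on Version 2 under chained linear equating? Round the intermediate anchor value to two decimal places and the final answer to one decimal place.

10.6

Version 1 → anchor (Cohort 1): v = (4.5/2.5)(10 − 15.3) + 12.2 = 2.66
anchor → Version 2 (Cohort 2): y = (1.9/5.4)(2.66 − 12.6) + 14.1 = 10.6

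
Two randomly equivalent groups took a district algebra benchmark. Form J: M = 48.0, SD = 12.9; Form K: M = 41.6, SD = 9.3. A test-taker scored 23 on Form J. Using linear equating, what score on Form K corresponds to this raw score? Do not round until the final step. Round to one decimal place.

Linear equating: y = (SD_Y/SD_X)(x − M_X) + M_Y
y = (9.3/12.9)(23 − 48.0) + 41.6
y = 0.720930 × -25.0 + 41.6 = -18.0233 + 41.6 = 23.6

23.6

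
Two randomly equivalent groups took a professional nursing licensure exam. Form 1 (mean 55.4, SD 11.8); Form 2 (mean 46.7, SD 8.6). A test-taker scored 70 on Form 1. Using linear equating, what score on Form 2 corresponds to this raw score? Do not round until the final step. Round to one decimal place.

Linear equating: y = (SD_Y/SD_X)(x − M_X) + M_Y
y = (8.6/11.8)(70 − 55.4) + 46.7
y = 0.728814 × 14.6 + 46.7 = 10.6407 + 46.7 = 57.3

57.3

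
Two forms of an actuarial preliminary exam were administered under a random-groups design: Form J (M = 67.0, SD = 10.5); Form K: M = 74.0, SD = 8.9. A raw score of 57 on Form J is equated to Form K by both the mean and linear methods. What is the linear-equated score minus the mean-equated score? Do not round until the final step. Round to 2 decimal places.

Mean-equated: 57 + (74.0 − 67.0) = 64.00
Linear-equated: (8.9/10.5)(57 − 67.0) + 74.0 = 65.524
Difference = 65.524 − 64.00 = 1.52

1.52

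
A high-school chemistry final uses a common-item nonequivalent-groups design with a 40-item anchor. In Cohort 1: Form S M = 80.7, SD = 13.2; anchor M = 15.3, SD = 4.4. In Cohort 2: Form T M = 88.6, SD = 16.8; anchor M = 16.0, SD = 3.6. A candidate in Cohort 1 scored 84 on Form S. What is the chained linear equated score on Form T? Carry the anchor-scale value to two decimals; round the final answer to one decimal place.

90.5

Form S → anchor (Cohort 1): v = (4.4/13.2)(84 − 80.7) + 15.3 = 16.40
anchor → Form T (Cohort 2): y = (16.8/3.6)(16.40 − 16.0) + 88.6 = 90.5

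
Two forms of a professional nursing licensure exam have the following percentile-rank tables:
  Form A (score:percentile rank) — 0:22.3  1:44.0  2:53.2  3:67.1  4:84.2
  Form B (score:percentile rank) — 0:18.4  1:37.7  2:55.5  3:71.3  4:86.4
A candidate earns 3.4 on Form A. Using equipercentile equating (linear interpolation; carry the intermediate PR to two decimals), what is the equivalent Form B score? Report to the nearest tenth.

3.2

PR of 3.4 on Form A: 67.1 + (3.4 − 3)/(4 − 3) × (84.2 − 67.1) = 73.94
On Form B, PR 73.94 falls between score 3 (PR 71.3) and 4 (PR 86.4).
Interpolate: 3 + (73.94 − 71.3)/(86.4 − 71.3) × (4 − 3) = 3.2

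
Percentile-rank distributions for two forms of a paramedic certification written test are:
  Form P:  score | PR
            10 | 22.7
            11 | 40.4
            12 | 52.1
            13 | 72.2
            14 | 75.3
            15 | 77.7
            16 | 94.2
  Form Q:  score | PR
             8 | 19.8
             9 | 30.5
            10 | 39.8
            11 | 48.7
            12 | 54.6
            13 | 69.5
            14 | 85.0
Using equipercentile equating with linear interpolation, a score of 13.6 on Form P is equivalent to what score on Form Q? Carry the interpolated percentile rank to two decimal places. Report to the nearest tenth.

PR of 13.6 on Form P: 72.2 + (13.6 − 13)/(14 − 13) × (75.3 − 72.2) = 74.06
On Form Q, PR 74.06 falls between score 13 (PR 69.5) and 14 (PR 85.0).
Interpolate: 13 + (74.06 − 69.5)/(85.0 − 69.5) × (14 − 13) = 13.3

13.3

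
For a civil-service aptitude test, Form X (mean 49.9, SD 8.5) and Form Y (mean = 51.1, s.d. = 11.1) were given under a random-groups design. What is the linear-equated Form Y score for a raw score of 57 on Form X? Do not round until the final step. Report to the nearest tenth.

Linear equating: y = (SD_Y/SD_X)(x − M_X) + M_Y
y = (11.1/8.5)(57 − 49.9) + 51.1
y = 1.305882 × 7.1 + 51.1 = 9.2718 + 51.1 = 60.4

60.4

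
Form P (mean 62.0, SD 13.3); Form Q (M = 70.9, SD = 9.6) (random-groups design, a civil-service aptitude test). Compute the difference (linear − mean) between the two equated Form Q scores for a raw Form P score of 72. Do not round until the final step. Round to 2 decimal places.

Mean-equated: 72 + (70.9 − 62.0) = 80.90
Linear-equated: (9.6/13.3)(72 − 62.0) + 70.9 = 78.118
Difference = 78.118 − 80.90 = -2.78

-2.78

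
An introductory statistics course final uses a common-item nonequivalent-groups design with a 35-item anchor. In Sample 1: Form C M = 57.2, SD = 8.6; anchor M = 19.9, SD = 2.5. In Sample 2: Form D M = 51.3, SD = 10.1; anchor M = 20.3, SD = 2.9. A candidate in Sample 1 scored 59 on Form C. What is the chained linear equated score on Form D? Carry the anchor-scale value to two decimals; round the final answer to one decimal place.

51.7

Form C → anchor (Sample 1): v = (2.5/8.6)(59 − 57.2) + 19.9 = 20.42
anchor → Form D (Sample 2): y = (10.1/2.9)(20.42 − 20.3) + 51.3 = 51.7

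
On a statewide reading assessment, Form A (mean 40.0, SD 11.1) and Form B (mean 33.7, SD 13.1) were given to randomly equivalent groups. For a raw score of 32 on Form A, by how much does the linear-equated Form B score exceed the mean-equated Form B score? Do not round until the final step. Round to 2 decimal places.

-1.44

Mean-equated: 32 + (33.7 − 40.0) = 25.70
Linear-equated: (13.1/11.1)(32 − 40.0) + 33.7 = 24.259
Difference = 24.259 − 25.70 = -1.44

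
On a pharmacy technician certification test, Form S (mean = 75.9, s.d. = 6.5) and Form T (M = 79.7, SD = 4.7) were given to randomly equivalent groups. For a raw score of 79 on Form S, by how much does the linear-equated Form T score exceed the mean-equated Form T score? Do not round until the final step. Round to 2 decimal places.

-0.86

Mean-equated: 79 + (79.7 − 75.9) = 82.80
Linear-equated: (4.7/6.5)(79 − 75.9) + 79.7 = 81.942
Difference = 81.942 − 82.80 = -0.86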